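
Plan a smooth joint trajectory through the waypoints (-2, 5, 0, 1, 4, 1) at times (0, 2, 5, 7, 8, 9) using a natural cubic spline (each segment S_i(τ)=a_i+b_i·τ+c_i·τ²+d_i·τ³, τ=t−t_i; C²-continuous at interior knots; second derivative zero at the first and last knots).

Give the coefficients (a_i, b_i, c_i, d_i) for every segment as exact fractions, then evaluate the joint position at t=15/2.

Δ: Δ0=7/2, Δ1=-5/3, Δ2=1/2, Δ3=3, Δ4=-3
row 1: diag=10, rhs=-31; c'=3/10, d'=-31/10
row 2: denom=10−3·3/10=91/10; d'=(13−3·-31/10)/(91/10)=223/91
row 3: denom=6−2·20/91=506/91; d'=(15−2·223/91)/(506/91)=919/506
row 4: denom=4−1·91/506=1933/506; d'=(-36−1·919/506)/(1933/506)=-19135/1933
back: M4=-19135/1933
back: M3=919/506−91/506·-19135/1933=6952/1933
back: M2=223/91−20/91·6952/1933=3209/1933
back: M1=-31/10−3/10·3209/1933=-6955/1933
M: M0=0, M1=-6955/1933, M2=3209/1933, M3=6952/1933, M4=-19135/1933, M5=0
seg 0: a=-2, c=M0/2=0, d=(M1−M0)/(6·2)=-6955/23196, b=Δ0−h0·(2M0+M1)/6=54503/11598
seg 1: a=5, c=M1/2=-6955/3866, d=(M2−M1)/(6·3)=1694/5799, b=Δ1−h1·(2M1+M2)/6=12773/11598
seg 2: a=0, c=M2/2=3209/3866, d=(M3−M2)/(6·2)=3743/23196, b=Δ2−h2·(2M2+M3)/6=-20941/11598
seg 3: a=1, c=M3/2=3476/1933, d=(M4−M3)/(6·1)=-26087/11598, b=Δ3−h3·(2M3+M4)/6=40025/11598
seg 4: a=4, c=M4/2=-19135/3866, d=(M5−M4)/(6·1)=19135/11598, b=Δ4−h4·(2M4+M5)/6=1738/5799
t_q=15/2 → seg 3, τ=1/2; S=1+40025/11598·τ+3476/1933·τ²+-26087/11598·τ³=89503/30928

  seg 0: a=-2 b=54503/11598 c=0 d=-6955/23196
  seg 1: a=5 b=12773/11598 c=-6955/3866 d=1694/5799
  seg 2: a=0 b=-20941/11598 c=3209/3866 d=3743/23196
  seg 3: a=1 b=40025/11598 c=3476/1933 d=-26087/11598
  seg 4: a=4 b=1738/5799 c=-19135/3866 d=19135/11598
S(15/2) = 89503/30928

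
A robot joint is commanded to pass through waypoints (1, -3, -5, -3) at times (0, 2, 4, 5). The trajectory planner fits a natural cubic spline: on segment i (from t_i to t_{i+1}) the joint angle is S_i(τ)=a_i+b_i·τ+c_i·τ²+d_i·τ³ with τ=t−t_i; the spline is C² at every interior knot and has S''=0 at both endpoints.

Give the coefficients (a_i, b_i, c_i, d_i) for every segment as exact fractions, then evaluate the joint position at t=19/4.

  seg 0: a=1 b=-2 c=0 d=0
  seg 1: a=-3 b=-2 c=0 d=1/4
  seg 2: a=-5 b=1 c=3/2 d=-1/2
S(19/4) = -463/128

Δ: Δ0=-2, Δ1=-1, Δ2=2
row 1: diag=8, rhs=6; c'=1/4, d'=3/4
row 2: denom=6−2·1/4=11/2; d'=(18−2·3/4)/(11/2)=3
back: M2=3
back: M1=3/4−1/4·3=0
M: M0=0, M1=0, M2=3, M3=0
seg 0: a=1, c=M0/2=0, d=(M1−M0)/(6·2)=0, b=Δ0−h0·(2M0+M1)/6=-2
seg 1: a=-3, c=M1/2=0, d=(M2−M1)/(6·2)=1/4, b=Δ1−h1·(2M1+M2)/6=-2
seg 2: a=-5, c=M2/2=3/2, d=(M3−M2)/(6·1)=-1/2, b=Δ2−h2·(2M2+M3)/6=1
t_q=19/4 → seg 2, τ=3/4; S=-5+1·τ+3/2·τ²+-1/2·τ³=-463/128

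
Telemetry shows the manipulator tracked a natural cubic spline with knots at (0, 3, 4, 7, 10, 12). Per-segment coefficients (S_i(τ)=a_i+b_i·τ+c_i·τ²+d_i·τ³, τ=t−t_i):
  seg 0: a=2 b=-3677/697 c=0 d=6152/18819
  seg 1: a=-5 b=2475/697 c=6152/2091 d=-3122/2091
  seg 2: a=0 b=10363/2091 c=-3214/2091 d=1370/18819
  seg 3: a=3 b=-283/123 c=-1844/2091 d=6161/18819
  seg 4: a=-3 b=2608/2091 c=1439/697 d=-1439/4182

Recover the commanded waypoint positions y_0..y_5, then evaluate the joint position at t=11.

y_0 = S_0(0) = a_0 = 2
y_1 = S_1(0) = a_1 = -5
y_2 = S_2(0) = a_2 = 0
y_3 = S_3(0) = a_3 = 3
y_4 = S_4(0) = a_4 = -3
y_5 = S_4(2) = 5
t_q=11 is in segment 4 (τ=1); S_4(τ)=-45/1394

y_0=2 y_1=-5 y_2=0 y_3=3 y_4=-3 y_5=5
S(11) = -45/1394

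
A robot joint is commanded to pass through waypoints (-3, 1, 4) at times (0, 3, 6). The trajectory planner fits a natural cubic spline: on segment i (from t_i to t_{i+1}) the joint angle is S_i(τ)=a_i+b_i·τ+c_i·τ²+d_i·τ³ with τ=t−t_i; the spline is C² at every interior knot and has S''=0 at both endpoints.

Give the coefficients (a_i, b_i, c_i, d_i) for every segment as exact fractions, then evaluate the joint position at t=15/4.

  seg 0: a=-3 b=17/12 c=0 d=-1/108
  seg 1: a=1 b=7/6 c=-1/12 d=1/108
S(15/4) = 469/256

Δ: Δ0=4/3, Δ1=1
row 1: diag=12, rhs=-2; c'=1/4, d'=-1/6
back: M1=-1/6
M: M0=0, M1=-1/6, M2=0
seg 0: a=-3, c=M0/2=0, d=(M1−M0)/(6·3)=-1/108, b=Δ0−h0·(2M0+M1)/6=17/12
seg 1: a=1, c=M1/2=-1/12, d=(M2−M1)/(6·3)=1/108, b=Δ1−h1·(2M1+M2)/6=7/6
t_q=15/4 → seg 1, τ=3/4; S=1+7/6·τ+-1/12·τ²+1/108·τ³=469/256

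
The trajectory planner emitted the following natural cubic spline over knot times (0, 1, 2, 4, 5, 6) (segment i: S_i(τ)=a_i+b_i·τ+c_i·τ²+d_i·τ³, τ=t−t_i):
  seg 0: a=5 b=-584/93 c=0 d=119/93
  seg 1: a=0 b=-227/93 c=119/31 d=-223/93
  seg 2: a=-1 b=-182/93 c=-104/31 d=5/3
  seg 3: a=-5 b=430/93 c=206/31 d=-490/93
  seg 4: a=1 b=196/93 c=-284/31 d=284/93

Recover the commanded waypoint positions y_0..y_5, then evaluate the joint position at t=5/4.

y_0=5 y_1=0 y_2=-1 y_3=-5 y_4=1 y_5=-3
S(5/4) = -809/1984

y_0 = S_0(0) = a_0 = 5
y_1 = S_1(0) = a_1 = 0
y_2 = S_2(0) = a_2 = -1
y_3 = S_3(0) = a_3 = -5
y_4 = S_4(0) = a_4 = 1
y_5 = S_4(1) = -3
t_q=5/4 is in segment 1 (τ=1/4); S_1(τ)=-809/1984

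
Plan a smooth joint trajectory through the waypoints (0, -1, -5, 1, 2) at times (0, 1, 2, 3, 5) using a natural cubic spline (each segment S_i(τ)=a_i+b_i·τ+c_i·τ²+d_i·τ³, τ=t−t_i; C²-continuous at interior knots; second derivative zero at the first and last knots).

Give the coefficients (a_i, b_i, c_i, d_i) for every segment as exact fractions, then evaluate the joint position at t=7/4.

Δ: Δ0=-1, Δ1=-4, Δ2=6, Δ3=1/2
row 1: diag=4, rhs=-18; c'=1/4, d'=-9/2
row 2: denom=4−1·1/4=15/4; d'=(60−1·-9/2)/(15/4)=86/5
row 3: denom=6−1·4/15=86/15; d'=(-33−1·86/5)/(86/15)=-753/86
back: M3=-753/86
back: M2=86/5−4/15·-753/86=840/43
back: M1=-9/2−1/4·840/43=-807/86
M: M0=0, M1=-807/86, M2=840/43, M3=-753/86, M4=0
seg 0: a=0, c=M0/2=0, d=(M1−M0)/(6·1)=-269/172, b=Δ0−h0·(2M0+M1)/6=97/172
seg 1: a=-1, c=M1/2=-807/172, d=(M2−M1)/(6·1)=829/172, b=Δ1−h1·(2M1+M2)/6=-355/86
seg 2: a=-5, c=M2/2=420/43, d=(M3−M2)/(6·1)=-811/172, b=Δ2−h2·(2M2+M3)/6=163/172
seg 3: a=1, c=M3/2=-753/172, d=(M4−M3)/(6·2)=251/344, b=Δ3−h3·(2M3+M4)/6=545/86
t_q=7/4 → seg 1, τ=3/4; S=-1+-355/86·τ+-807/172·τ²+829/172·τ³=-51757/11008

  seg 0: a=0 b=97/172 c=0 d=-269/172
  seg 1: a=-1 b=-355/86 c=-807/172 d=829/172
  seg 2: a=-5 b=163/172 c=420/43 d=-811/172
  seg 3: a=1 b=545/86 c=-753/172 d=251/344
S(7/4) = -51757/11008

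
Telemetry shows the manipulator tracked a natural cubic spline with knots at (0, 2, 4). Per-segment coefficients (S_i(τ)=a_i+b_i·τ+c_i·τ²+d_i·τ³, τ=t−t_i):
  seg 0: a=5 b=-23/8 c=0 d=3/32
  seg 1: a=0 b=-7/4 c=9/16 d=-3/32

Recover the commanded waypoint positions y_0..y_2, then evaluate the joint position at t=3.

y_0 = S_0(0) = a_0 = 5
y_1 = S_1(0) = a_1 = 0
y_2 = S_1(2) = -2
t_q=3 is in segment 1 (τ=1); S_1(τ)=-41/32

y_0=5 y_1=0 y_2=-2
S(3) = -41/32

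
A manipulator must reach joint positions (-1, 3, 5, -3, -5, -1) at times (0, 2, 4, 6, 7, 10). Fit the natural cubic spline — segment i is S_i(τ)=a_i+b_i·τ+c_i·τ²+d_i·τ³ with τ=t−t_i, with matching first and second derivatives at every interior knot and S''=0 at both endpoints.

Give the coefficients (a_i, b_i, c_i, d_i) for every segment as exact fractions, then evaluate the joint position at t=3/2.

Δ: Δ0=2, Δ1=1, Δ2=-4, Δ3=-2, Δ4=4/3
row 1: diag=8, rhs=-6; c'=1/4, d'=-3/4
row 2: denom=8−2·1/4=15/2; d'=(-30−2·-3/4)/(15/2)=-19/5
row 3: denom=6−2·4/15=82/15; d'=(12−2·-19/5)/(82/15)=147/41
row 4: denom=8−1·15/82=641/82; d'=(20−1·147/41)/(641/82)=1346/641
back: M4=1346/641
back: M3=147/41−15/82·1346/641=2052/641
back: M2=-19/5−4/15·2052/641=-2983/641
back: M1=-3/4−1/4·-2983/641=265/641
M: M0=0, M1=265/641, M2=-2983/641, M3=2052/641, M4=1346/641, M5=0
seg 0: a=-1, c=M0/2=0, d=(M1−M0)/(6·2)=265/7692, b=Δ0−h0·(2M0+M1)/6=3581/1923
seg 1: a=3, c=M1/2=265/1282, d=(M2−M1)/(6·2)=-812/1923, b=Δ1−h1·(2M1+M2)/6=4376/1923
seg 2: a=5, c=M2/2=-2983/1282, d=(M3−M2)/(6·2)=5035/7692, b=Δ2−h2·(2M2+M3)/6=-3778/1923
seg 3: a=-3, c=M3/2=1026/641, d=(M4−M3)/(6·1)=-353/1923, b=Δ3−h3·(2M3+M4)/6=-6571/1923
seg 4: a=-5, c=M4/2=673/641, d=(M5−M4)/(6·3)=-673/5769, b=Δ4−h4·(2M4+M5)/6=-1474/1923
t_q=3/2 → seg 0, τ=3/2; S=-1+3581/1923·τ+0·τ²+265/7692·τ³=39169/20512

  seg 0: a=-1 b=3581/1923 c=0 d=265/7692
  seg 1: a=3 b=4376/1923 c=265/1282 d=-812/1923
  seg 2: a=5 b=-3778/1923 c=-2983/1282 d=5035/7692
  seg 3: a=-3 b=-6571/1923 c=1026/641 d=-353/1923
  seg 4: a=-5 b=-1474/1923 c=673/641 d=-673/5769
S(3/2) = 39169/20512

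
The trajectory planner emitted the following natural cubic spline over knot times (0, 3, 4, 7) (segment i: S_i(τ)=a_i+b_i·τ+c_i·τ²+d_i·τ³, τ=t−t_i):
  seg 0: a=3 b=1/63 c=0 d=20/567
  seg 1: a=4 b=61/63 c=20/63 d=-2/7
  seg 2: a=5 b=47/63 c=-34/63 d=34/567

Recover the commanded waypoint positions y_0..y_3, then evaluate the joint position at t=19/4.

y_0 = S_0(0) = a_0 = 3
y_1 = S_1(0) = a_1 = 4
y_2 = S_2(0) = a_2 = 5
y_3 = S_2(3) = 4
t_q=19/4 is in segment 2 (τ=3/4); S_2(τ)=169/32

y_0=3 y_1=4 y_2=5 y_3=4
S(19/4) = 169/32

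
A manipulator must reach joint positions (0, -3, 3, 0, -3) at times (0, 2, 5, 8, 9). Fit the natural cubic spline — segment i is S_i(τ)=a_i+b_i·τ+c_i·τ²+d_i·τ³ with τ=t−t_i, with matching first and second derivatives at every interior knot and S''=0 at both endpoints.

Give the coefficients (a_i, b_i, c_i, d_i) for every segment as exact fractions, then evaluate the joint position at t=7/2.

  seg 0: a=0 b=-319/133 c=0 d=239/1064
  seg 1: a=-3 b=79/266 c=717/532 d=-415/1596
  seg 2: a=3 b=725/532 c=-132/133 d=109/1596
  seg 3: a=0 b=-731/266 c=-201/532 d=67/532
S(7/2) = -243/608

Δ: Δ0=-3/2, Δ1=2, Δ2=-1, Δ3=-3
row 1: diag=10, rhs=21; c'=3/10, d'=21/10
row 2: denom=12−3·3/10=111/10; d'=(-18−3·21/10)/(111/10)=-81/37
row 3: denom=8−3·10/37=266/37; d'=(-12−3·-81/37)/(266/37)=-201/266
back: M3=-201/266
back: M2=-81/37−10/37·-201/266=-264/133
back: M1=21/10−3/10·-264/133=717/266
M: M0=0, M1=717/266, M2=-264/133, M3=-201/266, M4=0
seg 0: a=0, c=M0/2=0, d=(M1−M0)/(6·2)=239/1064, b=Δ0−h0·(2M0+M1)/6=-319/133
seg 1: a=-3, c=M1/2=717/532, d=(M2−M1)/(6·3)=-415/1596, b=Δ1−h1·(2M1+M2)/6=79/266
seg 2: a=3, c=M2/2=-132/133, d=(M3−M2)/(6·3)=109/1596, b=Δ2−h2·(2M2+M3)/6=725/532
seg 3: a=0, c=M3/2=-201/532, d=(M4−M3)/(6·1)=67/532, b=Δ3−h3·(2M3+M4)/6=-731/266
t_q=7/2 → seg 1, τ=3/2; S=-3+79/266·τ+717/532·τ²+-415/1596·τ³=-243/608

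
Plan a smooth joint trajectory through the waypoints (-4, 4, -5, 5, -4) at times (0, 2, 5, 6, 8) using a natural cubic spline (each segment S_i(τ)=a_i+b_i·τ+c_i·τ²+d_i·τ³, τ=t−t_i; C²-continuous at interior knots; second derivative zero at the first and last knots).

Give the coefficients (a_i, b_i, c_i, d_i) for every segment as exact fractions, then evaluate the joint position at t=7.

  seg 0: a=-4 b=2877/416 c=0 d=-1213/1664
  seg 1: a=4 b=-381/208 c=-3639/832 d=85/64
  seg 2: a=-5 b=6477/832 c=3153/416 d=-4463/832
  seg 3: a=5 b=1425/208 c=-7083/832 d=2361/1664
S(7) = 7915/1664

Δ: Δ0=4, Δ1=-3, Δ2=10, Δ3=-9/2
row 1: diag=10, rhs=-42; c'=3/10, d'=-21/5
row 2: denom=8−3·3/10=71/10; d'=(78−3·-21/5)/(71/10)=906/71
row 3: denom=6−1·10/71=416/71; d'=(-87−1·906/71)/(416/71)=-7083/416
back: M3=-7083/416
back: M2=906/71−10/71·-7083/416=3153/208
back: M1=-21/5−3/10·3153/208=-3639/416
M: M0=0, M1=-3639/416, M2=3153/208, M3=-7083/416, M4=0
seg 0: a=-4, c=M0/2=0, d=(M1−M0)/(6·2)=-1213/1664, b=Δ0−h0·(2M0+M1)/6=2877/416
seg 1: a=4, c=M1/2=-3639/832, d=(M2−M1)/(6·3)=85/64, b=Δ1−h1·(2M1+M2)/6=-381/208
seg 2: a=-5, c=M2/2=3153/416, d=(M3−M2)/(6·1)=-4463/832, b=Δ2−h2·(2M2+M3)/6=6477/832
seg 3: a=5, c=M3/2=-7083/832, d=(M4−M3)/(6·2)=2361/1664, b=Δ3−h3·(2M3+M4)/6=1425/208
t_q=7 → seg 3, τ=1; S=5+1425/208·τ+-7083/832·τ²+2361/1664·τ³=7915/1664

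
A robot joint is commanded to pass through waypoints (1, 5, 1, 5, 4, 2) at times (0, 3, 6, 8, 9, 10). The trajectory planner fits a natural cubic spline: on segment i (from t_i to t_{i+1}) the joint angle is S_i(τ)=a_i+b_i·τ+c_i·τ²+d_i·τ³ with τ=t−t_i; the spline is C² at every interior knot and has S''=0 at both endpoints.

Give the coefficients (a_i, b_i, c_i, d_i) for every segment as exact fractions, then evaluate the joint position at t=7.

Δ: Δ0=4/3, Δ1=-4/3, Δ2=2, Δ3=-1, Δ4=-2
row 1: diag=12, rhs=-16; c'=1/4, d'=-4/3
row 2: denom=10−3·1/4=37/4; d'=(20−3·-4/3)/(37/4)=96/37
row 3: denom=6−2·8/37=206/37; d'=(-18−2·96/37)/(206/37)=-429/103
row 4: denom=4−1·37/206=787/206; d'=(-6−1·-429/103)/(787/206)=-378/787
back: M4=-378/787
back: M3=-429/103−37/206·-378/787=-3210/787
back: M2=96/37−8/37·-3210/787=2736/787
back: M1=-4/3−1/4·2736/787=-5200/2361
M: M0=0, M1=-5200/2361, M2=2736/787, M3=-3210/787, M4=-378/787, M5=0
seg 0: a=1, c=M0/2=0, d=(M1−M0)/(6·3)=-2600/21249, b=Δ0−h0·(2M0+M1)/6=1916/787
seg 1: a=5, c=M1/2=-2600/2361, d=(M2−M1)/(6·3)=6704/21249, b=Δ1−h1·(2M1+M2)/6=-684/787
seg 2: a=1, c=M2/2=1368/787, d=(M3−M2)/(6·2)=-991/1574, b=Δ2−h2·(2M2+M3)/6=820/787
seg 3: a=5, c=M3/2=-1605/787, d=(M4−M3)/(6·1)=472/787, b=Δ3−h3·(2M3+M4)/6=346/787
seg 4: a=4, c=M4/2=-189/787, d=(M5−M4)/(6·1)=63/787, b=Δ4−h4·(2M4+M5)/6=-1448/787
t_q=7 → seg 2, τ=1; S=1+820/787·τ+1368/787·τ²+-991/1574·τ³=4959/1574

  seg 0: a=1 b=1916/787 c=0 d=-2600/21249
  seg 1: a=5 b=-684/787 c=-2600/2361 d=6704/21249
  seg 2: a=1 b=820/787 c=1368/787 d=-991/1574
  seg 3: a=5 b=346/787 c=-1605/787 d=472/787
  seg 4: a=4 b=-1448/787 c=-189/787 d=63/787
S(7) = 4959/1574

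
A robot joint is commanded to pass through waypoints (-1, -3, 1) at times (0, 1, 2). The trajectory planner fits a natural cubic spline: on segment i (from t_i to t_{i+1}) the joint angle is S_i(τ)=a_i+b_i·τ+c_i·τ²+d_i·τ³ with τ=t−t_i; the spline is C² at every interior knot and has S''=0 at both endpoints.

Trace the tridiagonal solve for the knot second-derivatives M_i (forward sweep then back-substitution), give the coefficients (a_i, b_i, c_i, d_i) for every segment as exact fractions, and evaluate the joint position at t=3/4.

Δ: Δ0=-2, Δ1=4
row 1: diag=4, rhs=36; c'=1/4, d'=9
back: M1=9
M: M0=0, M1=9, M2=0
seg 0: a=-1, c=M0/2=0, d=(M1−M0)/(6·1)=3/2, b=Δ0−h0·(2M0+M1)/6=-7/2
seg 1: a=-3, c=M1/2=9/2, d=(M2−M1)/(6·1)=-3/2, b=Δ1−h1·(2M1+M2)/6=1
t_q=3/4 → seg 0, τ=3/4; S=-1+-7/2·τ+0·τ²+3/2·τ³=-383/128

  seg 0: a=-1 b=-7/2 c=0 d=3/2
  seg 1: a=-3 b=1 c=9/2 d=-3/2
S(3/4) = -383/128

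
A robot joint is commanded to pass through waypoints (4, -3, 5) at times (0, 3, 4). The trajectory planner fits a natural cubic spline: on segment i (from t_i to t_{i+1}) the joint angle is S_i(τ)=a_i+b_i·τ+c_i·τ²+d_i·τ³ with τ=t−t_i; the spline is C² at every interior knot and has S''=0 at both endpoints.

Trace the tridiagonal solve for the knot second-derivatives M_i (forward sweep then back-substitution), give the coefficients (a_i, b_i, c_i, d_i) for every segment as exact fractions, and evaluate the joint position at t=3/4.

  seg 0: a=4 b=-149/24 c=0 d=31/72
  seg 1: a=-3 b=65/12 c=31/8 d=-31/24
S(3/4) = -243/512

Δ: Δ0=-7/3, Δ1=8
row 1: diag=8, rhs=62; c'=1/8, d'=31/4
back: M1=31/4
M: M0=0, M1=31/4, M2=0
seg 0: a=4, c=M0/2=0, d=(M1−M0)/(6·3)=31/72, b=Δ0−h0·(2M0+M1)/6=-149/24
seg 1: a=-3, c=M1/2=31/8, d=(M2−M1)/(6·1)=-31/24, b=Δ1−h1·(2M1+M2)/6=65/12
t_q=3/4 → seg 0, τ=3/4; S=4+-149/24·τ+0·τ²+31/72·τ³=-243/512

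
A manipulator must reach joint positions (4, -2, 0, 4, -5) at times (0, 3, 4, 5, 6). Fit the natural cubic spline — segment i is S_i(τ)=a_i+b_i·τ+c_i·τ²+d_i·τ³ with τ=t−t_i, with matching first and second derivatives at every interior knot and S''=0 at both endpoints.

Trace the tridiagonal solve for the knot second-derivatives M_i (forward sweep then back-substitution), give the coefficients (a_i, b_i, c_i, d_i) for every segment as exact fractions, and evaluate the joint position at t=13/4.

Δ: Δ0=-2, Δ1=2, Δ2=4, Δ3=-9
row 1: diag=8, rhs=24; c'=1/8, d'=3
row 2: denom=4−1·1/8=31/8; d'=(12−1·3)/(31/8)=72/31
row 3: denom=4−1·8/31=116/31; d'=(-78−1·72/31)/(116/31)=-1245/58
back: M3=-1245/58
back: M2=72/31−8/31·-1245/58=228/29
back: M1=3−1/8·228/29=117/58
M: M0=0, M1=117/58, M2=228/29, M3=-1245/58, M4=0
seg 0: a=4, c=M0/2=0, d=(M1−M0)/(6·3)=13/116, b=Δ0−h0·(2M0+M1)/6=-349/116
seg 1: a=-2, c=M1/2=117/116, d=(M2−M1)/(6·1)=113/116, b=Δ1−h1·(2M1+M2)/6=1/58
seg 2: a=0, c=M2/2=114/29, d=(M3−M2)/(6·1)=-567/116, b=Δ2−h2·(2M2+M3)/6=575/116
seg 3: a=4, c=M3/2=-1245/116, d=(M4−M3)/(6·1)=415/116, b=Δ3−h3·(2M3+M4)/6=-107/58
t_q=13/4 → seg 1, τ=1/4; S=-2+1/58·τ+117/116·τ²+113/116·τ³=-14235/7424

  seg 0: a=4 b=-349/116 c=0 d=13/116
  seg 1: a=-2 b=1/58 c=117/116 d=113/116
  seg 2: a=0 b=575/116 c=114/29 d=-567/116
  seg 3: a=4 b=-107/58 c=-1245/116 d=415/116
S(13/4) = -14235/7424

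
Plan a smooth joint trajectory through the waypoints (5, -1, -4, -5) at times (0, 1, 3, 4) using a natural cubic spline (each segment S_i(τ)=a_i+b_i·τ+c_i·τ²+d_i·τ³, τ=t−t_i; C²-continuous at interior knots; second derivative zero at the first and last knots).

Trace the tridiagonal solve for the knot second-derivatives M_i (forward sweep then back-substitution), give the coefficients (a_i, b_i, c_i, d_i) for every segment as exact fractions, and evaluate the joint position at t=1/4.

Δ: Δ0=-6, Δ1=-3/2, Δ2=-1
row 1: diag=6, rhs=27; c'=1/3, d'=9/2
row 2: denom=6−2·1/3=16/3; d'=(3−2·9/2)/(16/3)=-9/8
back: M2=-9/8
back: M1=9/2−1/3·-9/8=39/8
M: M0=0, M1=39/8, M2=-9/8, M3=0
seg 0: a=5, c=M0/2=0, d=(M1−M0)/(6·1)=13/16, b=Δ0−h0·(2M0+M1)/6=-109/16
seg 1: a=-1, c=M1/2=39/16, d=(M2−M1)/(6·2)=-1/2, b=Δ1−h1·(2M1+M2)/6=-35/8
seg 2: a=-4, c=M2/2=-9/16, d=(M3−M2)/(6·1)=3/16, b=Δ2−h2·(2M2+M3)/6=-5/8
t_q=1/4 → seg 0, τ=1/4; S=5+-109/16·τ+0·τ²+13/16·τ³=3389/1024

  seg 0: a=5 b=-109/16 c=0 d=13/16
  seg 1: a=-1 b=-35/8 c=39/16 d=-1/2
  seg 2: a=-4 b=-5/8 c=-9/16 d=3/16
S(1/4) = 3389/1024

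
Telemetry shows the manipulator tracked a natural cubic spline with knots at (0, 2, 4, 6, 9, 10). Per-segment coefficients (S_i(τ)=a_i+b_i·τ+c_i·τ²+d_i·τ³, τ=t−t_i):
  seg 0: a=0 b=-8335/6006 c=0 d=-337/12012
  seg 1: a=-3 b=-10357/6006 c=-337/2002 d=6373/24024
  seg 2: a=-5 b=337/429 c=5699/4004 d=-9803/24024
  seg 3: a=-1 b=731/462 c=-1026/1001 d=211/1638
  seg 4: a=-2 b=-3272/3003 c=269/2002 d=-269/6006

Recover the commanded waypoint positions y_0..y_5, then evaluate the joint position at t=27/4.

y_0=0 y_1=-3 y_2=-5 y_3=-1 y_4=-2 y_5=-3
S(27/4) = -42989/128128

y_0 = S_0(0) = a_0 = 0
y_1 = S_1(0) = a_1 = -3
y_2 = S_2(0) = a_2 = -5
y_3 = S_3(0) = a_3 = -1
y_4 = S_4(0) = a_4 = -2
y_5 = S_4(1) = -3
t_q=27/4 is in segment 3 (τ=3/4); S_3(τ)=-42989/128128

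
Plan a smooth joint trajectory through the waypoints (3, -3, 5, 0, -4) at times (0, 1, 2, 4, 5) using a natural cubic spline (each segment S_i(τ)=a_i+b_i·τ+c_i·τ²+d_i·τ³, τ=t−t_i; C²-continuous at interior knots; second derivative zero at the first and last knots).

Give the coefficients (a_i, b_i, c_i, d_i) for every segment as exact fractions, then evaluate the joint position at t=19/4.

Δ: Δ0=-6, Δ1=8, Δ2=-5/2, Δ3=-4
row 1: diag=4, rhs=84; c'=1/4, d'=21
row 2: denom=6−1·1/4=23/4; d'=(-63−1·21)/(23/4)=-336/23
row 3: denom=6−2·8/23=122/23; d'=(-9−2·-336/23)/(122/23)=465/122
back: M3=465/122
back: M2=-336/23−8/23·465/122=-972/61
back: M1=21−1/4·-972/61=1524/61
M: M0=0, M1=1524/61, M2=-972/61, M3=465/122, M4=0
seg 0: a=3, c=M0/2=0, d=(M1−M0)/(6·1)=254/61, b=Δ0−h0·(2M0+M1)/6=-620/61
seg 1: a=-3, c=M1/2=762/61, d=(M2−M1)/(6·1)=-416/61, b=Δ1−h1·(2M1+M2)/6=142/61
seg 2: a=5, c=M2/2=-486/61, d=(M3−M2)/(6·2)=803/488, b=Δ2−h2·(2M2+M3)/6=418/61
seg 3: a=0, c=M3/2=465/244, d=(M4−M3)/(6·1)=-155/244, b=Δ3−h3·(2M3+M4)/6=-643/122
t_q=19/4 → seg 3, τ=3/4; S=0+-643/122·τ+465/244·τ²+-155/244·τ³=-49173/15616

  seg 0: a=3 b=-620/61 c=0 d=254/61
  seg 1: a=-3 b=142/61 c=762/61 d=-416/61
  seg 2: a=5 b=418/61 c=-486/61 d=803/488
  seg 3: a=0 b=-643/122 c=465/244 d=-155/244
S(19/4) = -49173/15616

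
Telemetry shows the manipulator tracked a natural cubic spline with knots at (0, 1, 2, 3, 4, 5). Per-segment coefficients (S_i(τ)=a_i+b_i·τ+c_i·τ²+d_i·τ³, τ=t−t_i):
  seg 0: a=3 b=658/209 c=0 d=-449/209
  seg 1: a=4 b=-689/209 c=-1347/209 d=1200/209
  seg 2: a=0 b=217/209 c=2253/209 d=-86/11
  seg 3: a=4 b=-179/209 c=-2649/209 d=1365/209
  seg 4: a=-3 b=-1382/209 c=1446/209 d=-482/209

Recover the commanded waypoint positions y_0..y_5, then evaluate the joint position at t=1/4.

y_0 = S_0(0) = a_0 = 3
y_1 = S_1(0) = a_1 = 4
y_2 = S_2(0) = a_2 = 0
y_3 = S_3(0) = a_3 = 4
y_4 = S_4(0) = a_4 = -3
y_5 = S_4(1) = -5
t_q=1/4 is in segment 0 (τ=1/4); S_0(τ)=50207/13376

y_0=3 y_1=4 y_2=0 y_3=4 y_4=-3 y_5=-5
S(1/4) = 50207/13376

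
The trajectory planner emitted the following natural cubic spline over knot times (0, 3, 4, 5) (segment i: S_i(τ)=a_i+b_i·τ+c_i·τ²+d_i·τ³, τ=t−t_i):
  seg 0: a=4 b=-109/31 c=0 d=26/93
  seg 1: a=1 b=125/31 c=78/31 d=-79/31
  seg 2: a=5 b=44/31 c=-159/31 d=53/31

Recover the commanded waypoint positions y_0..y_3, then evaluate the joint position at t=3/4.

y_0 = S_0(0) = a_0 = 4
y_1 = S_1(0) = a_1 = 1
y_2 = S_2(0) = a_2 = 5
y_3 = S_2(1) = 3
t_q=3/4 is in segment 0 (τ=3/4); S_0(τ)=1469/992

y_0=4 y_1=1 y_2=5 y_3=3
S(3/4) = 1469/992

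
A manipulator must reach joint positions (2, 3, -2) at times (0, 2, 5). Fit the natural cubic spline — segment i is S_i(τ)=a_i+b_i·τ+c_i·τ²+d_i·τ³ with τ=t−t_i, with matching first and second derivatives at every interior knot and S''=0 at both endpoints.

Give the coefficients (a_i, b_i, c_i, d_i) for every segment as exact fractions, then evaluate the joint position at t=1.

  seg 0: a=2 b=14/15 c=0 d=-13/120
  seg 1: a=3 b=-11/30 c=-13/20 d=13/180
S(1) = 113/40

Δ: Δ0=1/2, Δ1=-5/3
row 1: diag=10, rhs=-13; c'=3/10, d'=-13/10
back: M1=-13/10
M: M0=0, M1=-13/10, M2=0
seg 0: a=2, c=M0/2=0, d=(M1−M0)/(6·2)=-13/120, b=Δ0−h0·(2M0+M1)/6=14/15
seg 1: a=3, c=M1/2=-13/20, d=(M2−M1)/(6·3)=13/180, b=Δ1−h1·(2M1+M2)/6=-11/30
t_q=1 → seg 0, τ=1; S=2+14/15·τ+0·τ²+-13/120·τ³=113/40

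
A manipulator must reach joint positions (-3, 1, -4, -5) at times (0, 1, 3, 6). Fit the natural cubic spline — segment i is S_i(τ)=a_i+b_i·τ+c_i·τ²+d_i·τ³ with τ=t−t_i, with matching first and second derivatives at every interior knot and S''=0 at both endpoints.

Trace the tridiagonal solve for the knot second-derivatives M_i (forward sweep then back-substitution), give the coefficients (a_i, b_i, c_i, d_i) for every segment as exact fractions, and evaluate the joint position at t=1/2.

  seg 0: a=-3 b=110/21 c=0 d=-26/21
  seg 1: a=1 b=32/21 c=-26/7 d=143/168
  seg 2: a=-4 b=-131/42 c=39/28 d=-13/84
S(1/2) = -15/28

Δ: Δ0=4, Δ1=-5/2, Δ2=-1/3
row 1: diag=6, rhs=-39; c'=1/3, d'=-13/2
row 2: denom=10−2·1/3=28/3; d'=(13−2·-13/2)/(28/3)=39/14
back: M2=39/14
back: M1=-13/2−1/3·39/14=-52/7
M: M0=0, M1=-52/7, M2=39/14, M3=0
seg 0: a=-3, c=M0/2=0, d=(M1−M0)/(6·1)=-26/21, b=Δ0−h0·(2M0+M1)/6=110/21
seg 1: a=1, c=M1/2=-26/7, d=(M2−M1)/(6·2)=143/168, b=Δ1−h1·(2M1+M2)/6=32/21
seg 2: a=-4, c=M2/2=39/28, d=(M3−M2)/(6·3)=-13/84, b=Δ2−h2·(2M2+M3)/6=-131/42
t_q=1/2 → seg 0, τ=1/2; S=-3+110/21·τ+0·τ²+-26/21·τ³=-15/28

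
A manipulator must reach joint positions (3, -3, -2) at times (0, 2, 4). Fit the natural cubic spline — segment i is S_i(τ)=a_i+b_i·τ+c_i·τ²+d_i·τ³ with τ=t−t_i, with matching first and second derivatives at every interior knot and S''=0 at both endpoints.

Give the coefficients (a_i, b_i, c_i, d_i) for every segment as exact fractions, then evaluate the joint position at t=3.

  seg 0: a=3 b=-31/8 c=0 d=7/32
  seg 1: a=-3 b=-5/4 c=21/16 d=-7/32
S(3) = -101/32

Δ: Δ0=-3, Δ1=1/2
row 1: diag=8, rhs=21; c'=1/4, d'=21/8
back: M1=21/8
M: M0=0, M1=21/8, M2=0
seg 0: a=3, c=M0/2=0, d=(M1−M0)/(6·2)=7/32, b=Δ0−h0·(2M0+M1)/6=-31/8
seg 1: a=-3, c=M1/2=21/16, d=(M2−M1)/(6·2)=-7/32, b=Δ1−h1·(2M1+M2)/6=-5/4
t_q=3 → seg 1, τ=1; S=-3+-5/4·τ+21/16·τ²+-7/32·τ³=-101/32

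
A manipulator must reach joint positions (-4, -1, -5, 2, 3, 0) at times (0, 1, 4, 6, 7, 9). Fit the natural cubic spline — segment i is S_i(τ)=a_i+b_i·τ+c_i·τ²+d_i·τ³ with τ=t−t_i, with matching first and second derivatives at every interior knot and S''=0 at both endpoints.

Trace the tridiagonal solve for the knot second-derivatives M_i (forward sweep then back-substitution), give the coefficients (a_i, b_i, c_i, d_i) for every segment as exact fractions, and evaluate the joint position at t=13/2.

  seg 0: a=-4 b=53245/13758 c=0 d=-11971/13758
  seg 1: a=-1 b=8666/6879 c=-11971/4586 d=2669/4586
  seg 2: a=-5 b=18043/13758 c=6025/2293 d=-21095/27516
  seg 3: a=2 b=36073/13758 c=-9045/4586 d=2410/6879
  seg 4: a=3 b=-3737/13758 c=-4225/4586 d=4225/27516
S(13/2) = 52495/18344

Δ: Δ0=3, Δ1=-4/3, Δ2=7/2, Δ3=1, Δ4=-3/2
row 1: diag=8, rhs=-26; c'=3/8, d'=-13/4
row 2: denom=10−3·3/8=71/8; d'=(29−3·-13/4)/(71/8)=310/71
row 3: denom=6−2·16/71=394/71; d'=(-15−2·310/71)/(394/71)=-1685/394
row 4: denom=6−1·71/394=2293/394; d'=(-15−1·-1685/394)/(2293/394)=-4225/2293
back: M4=-4225/2293
back: M3=-1685/394−71/394·-4225/2293=-9045/2293
back: M2=310/71−16/71·-9045/2293=12050/2293
back: M1=-13/4−3/8·12050/2293=-11971/2293
M: M0=0, M1=-11971/2293, M2=12050/2293, M3=-9045/2293, M4=-4225/2293, M5=0
seg 0: a=-4, c=M0/2=0, d=(M1−M0)/(6·1)=-11971/13758, b=Δ0−h0·(2M0+M1)/6=53245/13758
seg 1: a=-1, c=M1/2=-11971/4586, d=(M2−M1)/(6·3)=2669/4586, b=Δ1−h1·(2M1+M2)/6=8666/6879
seg 2: a=-5, c=M2/2=6025/2293, d=(M3−M2)/(6·2)=-21095/27516, b=Δ2−h2·(2M2+M3)/6=18043/13758
seg 3: a=2, c=M3/2=-9045/4586, d=(M4−M3)/(6·1)=2410/6879, b=Δ3−h3·(2M3+M4)/6=36073/13758
seg 4: a=3, c=M4/2=-4225/4586, d=(M5−M4)/(6·2)=4225/27516, b=Δ4−h4·(2M4+M5)/6=-3737/13758
t_q=13/2 → seg 3, τ=1/2; S=2+36073/13758·τ+-9045/4586·τ²+2410/6879·τ³=52495/18344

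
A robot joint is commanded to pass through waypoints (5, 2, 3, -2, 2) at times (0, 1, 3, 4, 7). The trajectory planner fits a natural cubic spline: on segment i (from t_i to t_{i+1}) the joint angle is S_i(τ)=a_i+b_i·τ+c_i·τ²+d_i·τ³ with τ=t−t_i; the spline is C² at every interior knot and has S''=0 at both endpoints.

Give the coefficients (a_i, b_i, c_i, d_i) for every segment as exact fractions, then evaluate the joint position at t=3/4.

Δ: Δ0=-3, Δ1=1/2, Δ2=-5, Δ3=4/3
row 1: diag=6, rhs=21; c'=1/3, d'=7/2
row 2: denom=6−2·1/3=16/3; d'=(-33−2·7/2)/(16/3)=-15/2
row 3: denom=8−1·3/16=125/16; d'=(38−1·-15/2)/(125/16)=728/125
back: M3=728/125
back: M2=-15/2−3/16·728/125=-1074/125
back: M1=7/2−1/3·-1074/125=1591/250
M: M0=0, M1=1591/250, M2=-1074/125, M3=728/125, M4=0
seg 0: a=5, c=M0/2=0, d=(M1−M0)/(6·1)=1591/1500, b=Δ0−h0·(2M0+M1)/6=-6091/1500
seg 1: a=2, c=M1/2=1591/500, d=(M2−M1)/(6·2)=-3739/3000, b=Δ1−h1·(2M1+M2)/6=-659/750
seg 2: a=3, c=M2/2=-537/125, d=(M3−M2)/(6·1)=901/375, b=Δ2−h2·(2M2+M3)/6=-233/75
seg 3: a=-2, c=M3/2=364/125, d=(M4−M3)/(6·3)=-364/1125, b=Δ3−h3·(2M3+M4)/6=-1684/375
t_q=3/4 → seg 0, τ=3/4; S=5+-6091/1500·τ+0·τ²+1591/1500·τ³=76863/32000

  seg 0: a=5 b=-6091/1500 c=0 d=1591/1500
  seg 1: a=2 b=-659/750 c=1591/500 d=-3739/3000
  seg 2: a=3 b=-233/75 c=-537/125 d=901/375
  seg 3: a=-2 b=-1684/375 c=364/125 d=-364/1125
S(3/4) = 76863/32000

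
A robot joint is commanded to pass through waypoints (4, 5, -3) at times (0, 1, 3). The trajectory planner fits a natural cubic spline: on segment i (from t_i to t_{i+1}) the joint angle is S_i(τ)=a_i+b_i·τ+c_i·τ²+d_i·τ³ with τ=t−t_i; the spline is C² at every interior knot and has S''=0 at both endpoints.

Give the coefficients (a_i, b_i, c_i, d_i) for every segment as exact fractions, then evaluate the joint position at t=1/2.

Δ: Δ0=1, Δ1=-4
row 1: diag=6, rhs=-30; c'=1/3, d'=-5
back: M1=-5
M: M0=0, M1=-5, M2=0
seg 0: a=4, c=M0/2=0, d=(M1−M0)/(6·1)=-5/6, b=Δ0−h0·(2M0+M1)/6=11/6
seg 1: a=5, c=M1/2=-5/2, d=(M2−M1)/(6·2)=5/12, b=Δ1−h1·(2M1+M2)/6=-2/3
t_q=1/2 → seg 0, τ=1/2; S=4+11/6·τ+0·τ²+-5/6·τ³=77/16

  seg 0: a=4 b=11/6 c=0 d=-5/6
  seg 1: a=5 b=-2/3 c=-5/2 d=5/12
S(1/2) = 77/16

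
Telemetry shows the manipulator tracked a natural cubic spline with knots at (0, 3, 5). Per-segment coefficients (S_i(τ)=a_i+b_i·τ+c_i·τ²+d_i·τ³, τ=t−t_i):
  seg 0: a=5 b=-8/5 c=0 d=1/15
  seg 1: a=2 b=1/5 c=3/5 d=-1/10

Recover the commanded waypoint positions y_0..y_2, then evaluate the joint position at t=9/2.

y_0=5 y_1=2 y_2=4
S(9/2) = 53/16

y_0 = S_0(0) = a_0 = 5
y_1 = S_1(0) = a_1 = 2
y_2 = S_1(2) = 4
t_q=9/2 is in segment 1 (τ=3/2); S_1(τ)=53/16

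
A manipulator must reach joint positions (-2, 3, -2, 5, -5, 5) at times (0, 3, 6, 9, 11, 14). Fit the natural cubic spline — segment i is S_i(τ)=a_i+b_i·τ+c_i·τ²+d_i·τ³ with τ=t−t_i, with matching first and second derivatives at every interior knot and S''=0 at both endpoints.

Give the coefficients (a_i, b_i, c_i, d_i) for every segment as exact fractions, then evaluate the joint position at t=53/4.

  seg 0: a=-2 b=2017/660 c=0 d=-917/5940
  seg 1: a=3 b=-367/330 c=-917/660 d=53/132
  seg 2: a=-2 b=919/660 c=367/165 d=-1261/1980
  seg 3: a=5 b=-811/330 c=-463/132 d=123/110
  seg 4: a=-5 b=-1013/330 c=2113/660 d=-2113/5940
S(53/4) = 701/2816

Δ: Δ0=5/3, Δ1=-5/3, Δ2=7/3, Δ3=-5, Δ4=10/3
row 1: diag=12, rhs=-20; c'=1/4, d'=-5/3
row 2: denom=12−3·1/4=45/4; d'=(24−3·-5/3)/(45/4)=116/45
row 3: denom=10−3·4/15=46/5; d'=(-44−3·116/45)/(46/5)=-388/69
row 4: denom=10−2·5/23=220/23; d'=(50−2·-388/69)/(220/23)=2113/330
back: M4=2113/330
back: M3=-388/69−5/23·2113/330=-463/66
back: M2=116/45−4/15·-463/66=734/165
back: M1=-5/3−1/4·734/165=-917/330
M: M0=0, M1=-917/330, M2=734/165, M3=-463/66, M4=2113/330, M5=0
seg 0: a=-2, c=M0/2=0, d=(M1−M0)/(6·3)=-917/5940, b=Δ0−h0·(2M0+M1)/6=2017/660
seg 1: a=3, c=M1/2=-917/660, d=(M2−M1)/(6·3)=53/132, b=Δ1−h1·(2M1+M2)/6=-367/330
seg 2: a=-2, c=M2/2=367/165, d=(M3−M2)/(6·3)=-1261/1980, b=Δ2−h2·(2M2+M3)/6=919/660
seg 3: a=5, c=M3/2=-463/132, d=(M4−M3)/(6·2)=123/110, b=Δ3−h3·(2M3+M4)/6=-811/330
seg 4: a=-5, c=M4/2=2113/660, d=(M5−M4)/(6·3)=-2113/5940, b=Δ4−h4·(2M4+M5)/6=-1013/330
t_q=53/4 → seg 4, τ=9/4; S=-5+-1013/330·τ+2113/660·τ²+-2113/5940·τ³=701/2816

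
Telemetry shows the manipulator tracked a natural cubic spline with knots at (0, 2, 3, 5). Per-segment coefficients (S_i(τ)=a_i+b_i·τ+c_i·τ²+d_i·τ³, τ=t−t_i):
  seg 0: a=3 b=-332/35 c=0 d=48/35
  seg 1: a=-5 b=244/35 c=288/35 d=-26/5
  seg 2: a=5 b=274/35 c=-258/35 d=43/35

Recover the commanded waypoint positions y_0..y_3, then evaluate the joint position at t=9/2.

y_0 = S_0(0) = a_0 = 3
y_1 = S_1(0) = a_1 = -5
y_2 = S_2(0) = a_2 = 5
y_3 = S_2(2) = 1
t_q=9/2 is in segment 2 (τ=3/2); S_2(τ)=241/56

y_0=3 y_1=-5 y_2=5 y_3=1
S(9/2) = 241/56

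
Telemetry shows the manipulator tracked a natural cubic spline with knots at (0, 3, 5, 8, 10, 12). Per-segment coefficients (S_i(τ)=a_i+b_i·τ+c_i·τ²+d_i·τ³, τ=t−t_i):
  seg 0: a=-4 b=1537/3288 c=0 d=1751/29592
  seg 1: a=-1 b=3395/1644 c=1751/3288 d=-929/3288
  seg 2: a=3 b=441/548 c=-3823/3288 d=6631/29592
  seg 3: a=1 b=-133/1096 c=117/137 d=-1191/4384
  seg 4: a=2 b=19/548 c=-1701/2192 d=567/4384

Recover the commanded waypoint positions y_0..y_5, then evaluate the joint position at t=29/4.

y_0 = S_0(0) = a_0 = -4
y_1 = S_1(0) = a_1 = -1
y_2 = S_2(0) = a_2 = 3
y_3 = S_3(0) = a_3 = 1
y_4 = S_4(0) = a_4 = 2
y_5 = S_4(2) = 0
t_q=29/4 is in segment 2 (τ=9/4); S_2(τ)=103593/70144

y_0=-4 y_1=-1 y_2=3 y_3=1 y_4=2 y_5=0
S(29/4) = 103593/70144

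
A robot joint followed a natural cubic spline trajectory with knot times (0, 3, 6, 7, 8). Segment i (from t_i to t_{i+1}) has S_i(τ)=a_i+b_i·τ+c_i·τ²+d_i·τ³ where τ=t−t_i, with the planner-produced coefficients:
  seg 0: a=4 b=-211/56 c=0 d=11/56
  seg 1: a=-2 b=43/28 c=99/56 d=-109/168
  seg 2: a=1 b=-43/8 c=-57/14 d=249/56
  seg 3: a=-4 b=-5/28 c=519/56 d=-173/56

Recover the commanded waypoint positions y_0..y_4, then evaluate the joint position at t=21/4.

y_0=4 y_1=-2 y_2=1 y_3=-4 y_4=2
S(21/4) = 10805/3584

y_0 = S_0(0) = a_0 = 4
y_1 = S_1(0) = a_1 = -2
y_2 = S_2(0) = a_2 = 1
y_3 = S_3(0) = a_3 = -4
y_4 = S_3(1) = 2
t_q=21/4 is in segment 1 (τ=9/4); S_1(τ)=10805/3584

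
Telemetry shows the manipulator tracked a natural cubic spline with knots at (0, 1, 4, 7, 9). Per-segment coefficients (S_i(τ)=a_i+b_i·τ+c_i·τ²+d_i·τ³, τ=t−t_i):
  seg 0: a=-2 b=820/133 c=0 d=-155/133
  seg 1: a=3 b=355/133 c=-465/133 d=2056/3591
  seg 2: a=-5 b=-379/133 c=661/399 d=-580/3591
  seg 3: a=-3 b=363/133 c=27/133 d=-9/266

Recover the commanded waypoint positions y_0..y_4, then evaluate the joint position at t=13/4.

y_0=-2 y_1=3 y_2=-5 y_3=-3 y_4=3
S(13/4) = -4623/2128

y_0 = S_0(0) = a_0 = -2
y_1 = S_1(0) = a_1 = 3
y_2 = S_2(0) = a_2 = -5
y_3 = S_3(0) = a_3 = -3
y_4 = S_3(2) = 3
t_q=13/4 is in segment 1 (τ=9/4); S_1(τ)=-4623/2128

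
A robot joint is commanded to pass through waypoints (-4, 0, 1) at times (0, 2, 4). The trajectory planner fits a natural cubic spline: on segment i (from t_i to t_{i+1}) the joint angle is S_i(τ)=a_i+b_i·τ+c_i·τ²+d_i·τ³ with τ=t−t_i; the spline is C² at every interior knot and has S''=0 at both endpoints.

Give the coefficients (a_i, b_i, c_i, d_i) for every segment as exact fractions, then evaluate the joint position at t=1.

Δ: Δ0=2, Δ1=1/2
row 1: diag=8, rhs=-9; c'=1/4, d'=-9/8
back: M1=-9/8
M: M0=0, M1=-9/8, M2=0
seg 0: a=-4, c=M0/2=0, d=(M1−M0)/(6·2)=-3/32, b=Δ0−h0·(2M0+M1)/6=19/8
seg 1: a=0, c=M1/2=-9/16, d=(M2−M1)/(6·2)=3/32, b=Δ1−h1·(2M1+M2)/6=5/4
t_q=1 → seg 0, τ=1; S=-4+19/8·τ+0·τ²+-3/32·τ³=-55/32

  seg 0: a=-4 b=19/8 c=0 d=-3/32
  seg 1: a=0 b=5/4 c=-9/16 d=3/32
S(1) = -55/32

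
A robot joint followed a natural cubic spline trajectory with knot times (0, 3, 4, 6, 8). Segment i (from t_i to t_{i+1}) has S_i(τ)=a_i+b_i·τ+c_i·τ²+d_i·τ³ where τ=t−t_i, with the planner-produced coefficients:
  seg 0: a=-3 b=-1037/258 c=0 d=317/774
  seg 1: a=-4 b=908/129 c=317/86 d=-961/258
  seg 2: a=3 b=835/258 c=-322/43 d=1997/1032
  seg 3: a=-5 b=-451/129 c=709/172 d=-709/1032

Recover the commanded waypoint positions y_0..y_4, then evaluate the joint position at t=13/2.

y_0 = S_0(0) = a_0 = -3
y_1 = S_1(0) = a_1 = -4
y_2 = S_2(0) = a_2 = 3
y_3 = S_3(0) = a_3 = -5
y_4 = S_3(2) = -1
t_q=13/2 is in segment 3 (τ=1/2); S_3(τ)=-15971/2752

y_0=-3 y_1=-4 y_2=3 y_3=-5 y_4=-1
S(13/2) = -15971/2752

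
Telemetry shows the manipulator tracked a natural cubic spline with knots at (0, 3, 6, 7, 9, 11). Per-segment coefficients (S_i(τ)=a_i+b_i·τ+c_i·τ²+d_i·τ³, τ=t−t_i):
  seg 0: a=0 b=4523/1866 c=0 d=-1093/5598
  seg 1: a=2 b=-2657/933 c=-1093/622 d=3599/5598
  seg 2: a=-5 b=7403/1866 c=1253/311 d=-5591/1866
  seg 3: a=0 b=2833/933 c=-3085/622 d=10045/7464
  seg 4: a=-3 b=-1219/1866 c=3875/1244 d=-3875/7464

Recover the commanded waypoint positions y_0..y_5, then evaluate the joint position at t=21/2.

y_0 = S_0(0) = a_0 = 0
y_1 = S_1(0) = a_1 = 2
y_2 = S_2(0) = a_2 = -5
y_3 = S_3(0) = a_3 = 0
y_4 = S_4(0) = a_4 = -3
y_5 = S_4(2) = 4
t_q=21/2 is in segment 4 (τ=3/2); S_4(τ)=25409/19904

y_0=0 y_1=2 y_2=-5 y_3=0 y_4=-3 y_5=4
S(21/2) = 25409/19904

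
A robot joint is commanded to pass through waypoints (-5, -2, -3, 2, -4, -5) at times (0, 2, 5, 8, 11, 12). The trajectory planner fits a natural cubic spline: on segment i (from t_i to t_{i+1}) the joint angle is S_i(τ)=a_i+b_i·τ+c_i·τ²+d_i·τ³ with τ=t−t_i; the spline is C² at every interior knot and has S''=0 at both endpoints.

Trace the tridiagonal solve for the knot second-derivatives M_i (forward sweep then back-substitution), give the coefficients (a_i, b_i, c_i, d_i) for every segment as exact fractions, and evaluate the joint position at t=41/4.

Δ: Δ0=3/2, Δ1=-1/3, Δ2=5/3, Δ3=-2, Δ4=-1
row 1: diag=10, rhs=-11; c'=3/10, d'=-11/10
row 2: denom=12−3·3/10=111/10; d'=(12−3·-11/10)/(111/10)=51/37
row 3: denom=12−3·10/37=414/37; d'=(-22−3·51/37)/(414/37)=-967/414
row 4: denom=8−3·37/138=331/46; d'=(6−3·-967/414)/(331/46)=1795/993
back: M4=1795/993
back: M3=-967/414−37/138·1795/993=-8402/2979
back: M2=51/37−10/37·-8402/2979=6377/2979
back: M1=-11/10−3/10·6377/2979=-1730/993
M: M0=0, M1=-1730/993, M2=6377/2979, M3=-8402/2979, M4=1795/993, M5=0
seg 0: a=-5, c=M0/2=0, d=(M1−M0)/(6·2)=-865/5958, b=Δ0−h0·(2M0+M1)/6=12397/5958
seg 1: a=-2, c=M1/2=-865/993, d=(M2−M1)/(6·3)=11567/53622, b=Δ1−h1·(2M1+M2)/6=2017/5958
seg 2: a=-3, c=M2/2=6377/5958, d=(M3−M2)/(6·3)=-14779/53622, b=Δ2−h2·(2M2+M3)/6=2789/2979
seg 3: a=2, c=M3/2=-4201/2979, d=(M4−M3)/(6·3)=13787/53622, b=Δ3−h3·(2M3+M4)/6=-497/5958
seg 4: a=-4, c=M4/2=1795/1986, d=(M5−M4)/(6·1)=-1795/5958, b=Δ4−h4·(2M4+M5)/6=-4774/2979
t_q=41/4 → seg 3, τ=9/4; S=2+-497/5958·τ+-4201/2979·τ²+13787/53622·τ³=-101605/42368

  seg 0: a=-5 b=12397/5958 c=0 d=-865/5958
  seg 1: a=-2 b=2017/5958 c=-865/993 d=11567/53622
  seg 2: a=-3 b=2789/2979 c=6377/5958 d=-14779/53622
  seg 3: a=2 b=-497/5958 c=-4201/2979 d=13787/53622
  seg 4: a=-4 b=-4774/2979 c=1795/1986 d=-1795/5958
S(41/4) = -101605/42368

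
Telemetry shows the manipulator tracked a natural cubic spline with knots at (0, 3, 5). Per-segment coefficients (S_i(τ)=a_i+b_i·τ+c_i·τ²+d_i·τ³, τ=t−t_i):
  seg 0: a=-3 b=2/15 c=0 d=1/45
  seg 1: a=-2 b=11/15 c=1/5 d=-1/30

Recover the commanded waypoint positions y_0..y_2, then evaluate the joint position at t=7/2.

y_0 = S_0(0) = a_0 = -3
y_1 = S_1(0) = a_1 = -2
y_2 = S_1(2) = 0
t_q=7/2 is in segment 1 (τ=1/2); S_1(τ)=-127/80

y_0=-3 y_1=-2 y_2=0
S(7/2) = -127/80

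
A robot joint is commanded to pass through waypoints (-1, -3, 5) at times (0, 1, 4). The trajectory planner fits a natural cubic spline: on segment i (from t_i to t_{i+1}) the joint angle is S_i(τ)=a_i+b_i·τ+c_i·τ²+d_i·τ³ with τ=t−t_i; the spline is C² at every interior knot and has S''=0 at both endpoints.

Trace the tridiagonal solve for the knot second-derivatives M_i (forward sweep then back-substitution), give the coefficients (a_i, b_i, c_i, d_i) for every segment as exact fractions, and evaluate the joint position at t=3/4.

  seg 0: a=-1 b=-31/12 c=0 d=7/12
  seg 1: a=-3 b=-5/6 c=7/4 d=-7/36
S(3/4) = -689/256

Δ: Δ0=-2, Δ1=8/3
row 1: diag=8, rhs=28; c'=3/8, d'=7/2
back: M1=7/2
M: M0=0, M1=7/2, M2=0
seg 0: a=-1, c=M0/2=0, d=(M1−M0)/(6·1)=7/12, b=Δ0−h0·(2M0+M1)/6=-31/12
seg 1: a=-3, c=M1/2=7/4, d=(M2−M1)/(6·3)=-7/36, b=Δ1−h1·(2M1+M2)/6=-5/6
t_q=3/4 → seg 0, τ=3/4; S=-1+-31/12·τ+0·τ²+7/12·τ³=-689/256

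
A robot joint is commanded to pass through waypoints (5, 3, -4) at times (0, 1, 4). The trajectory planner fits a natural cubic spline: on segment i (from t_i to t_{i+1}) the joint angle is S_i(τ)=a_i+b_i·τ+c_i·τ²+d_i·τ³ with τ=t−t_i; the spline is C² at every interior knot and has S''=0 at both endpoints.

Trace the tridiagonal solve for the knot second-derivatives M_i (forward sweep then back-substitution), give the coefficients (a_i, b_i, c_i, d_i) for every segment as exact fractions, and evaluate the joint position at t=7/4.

Δ: Δ0=-2, Δ1=-7/3
row 1: diag=8, rhs=-2; c'=3/8, d'=-1/4
back: M1=-1/4
M: M0=0, M1=-1/4, M2=0
seg 0: a=5, c=M0/2=0, d=(M1−M0)/(6·1)=-1/24, b=Δ0−h0·(2M0+M1)/6=-47/24
seg 1: a=3, c=M1/2=-1/8, d=(M2−M1)/(6·3)=1/72, b=Δ1−h1·(2M1+M2)/6=-25/12
t_q=7/4 → seg 1, τ=3/4; S=3+-25/12·τ+-1/8·τ²+1/72·τ³=703/512

  seg 0: a=5 b=-47/24 c=0 d=-1/24
  seg 1: a=3 b=-25/12 c=-1/8 d=1/72
S(7/4) = 703/512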